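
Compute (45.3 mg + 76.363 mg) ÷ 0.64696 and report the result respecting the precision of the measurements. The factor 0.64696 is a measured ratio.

45.3 mg + 76.363 mg = 121.663 mg; the sum is limited to 1 decimal place (4 s.f.).
Carrying full precision, 121.663 ÷ 0.64696 = 188.05335724… mg; 0.64696 has 5 s.f., so the result keeps min(4, 5) = 4 s.f.
Rounded to 4 significant figures: 188.1 mg.

188.1 mg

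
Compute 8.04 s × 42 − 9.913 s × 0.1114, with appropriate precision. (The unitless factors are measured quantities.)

3.4 × 10^2 s

8.04 × 42 = 337.68 → 3.4 × 10^2 s (2 s.f., last digit at the 10^1 place).
9.913 × 0.1114 = 1.1043082 → 1.104 s (4 s.f., last digit at the 10^-3 place).
Difference: 336.5756918 s; keep the coarser place, 10^1.
Result: 3.4 × 10^2 s.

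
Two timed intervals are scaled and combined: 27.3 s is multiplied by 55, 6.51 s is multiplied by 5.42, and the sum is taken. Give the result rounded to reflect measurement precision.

27.3 × 55 = 1501.5 → 1.5 × 10³ s (2 s.f., last digit at the 10^2 place).
6.51 × 5.42 = 35.2842 → 35.3 s (3 s.f., last digit at the 10^-1 place).
Sum: 1536.7842 s; keep the coarser place, 10^2.
Result: 1.5 × 10³ s.

1.5 × 10³ s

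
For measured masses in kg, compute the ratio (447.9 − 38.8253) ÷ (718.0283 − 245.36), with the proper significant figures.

447.9 − 38.8253 = 409.0747, limited to 1 d.p. → 4 s.f.; 718.0283 − 245.36 = 472.6683, limited to 2 d.p. → 5 s.f.
Carrying full precision, 409.0747 ÷ 472.6683 = 0.865458292845…; keep min(4, 5) = 4 s.f.
Rounded to 4 significant figures: 0.8655.

0.8655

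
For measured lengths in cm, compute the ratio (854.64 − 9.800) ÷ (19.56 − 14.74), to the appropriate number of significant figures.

854.64 − 9.800 = 844.840, limited to 2 d.p. → 5 s.f.; 19.56 − 14.74 = 4.82, limited to 2 d.p. → 3 s.f.
Carrying full precision, 844.840 ÷ 4.82 = 175.278008299…; keep min(5, 3) = 3 s.f.
Rounded to 3 significant figures: 175.

175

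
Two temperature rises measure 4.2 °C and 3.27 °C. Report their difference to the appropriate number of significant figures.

0.9 °C

4.2 °C − 3.27 °C = 0.93 °C.
Addition/subtraction keeps the fewest decimal places: 4.2 → 1 decimal place, 3.27 → 2 decimal places; limit is 1.
Rounded to 1 decimal place: 0.9 °C.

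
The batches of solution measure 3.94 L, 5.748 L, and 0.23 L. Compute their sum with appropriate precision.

3.94 L + 5.748 L + 0.23 L = 9.918 L.
Addition/subtraction keeps the fewest decimal places: 3.94 → 2 decimal places, 5.748 → 3 decimal places, 0.23 → 2 decimal places; limit is 2.
Rounded to 2 decimal places: 9.92 L.

9.92 L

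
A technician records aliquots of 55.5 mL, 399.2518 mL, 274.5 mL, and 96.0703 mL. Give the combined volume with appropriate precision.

8.253 × 10^2 mL

55.5 mL + 399.2518 mL + 274.5 mL + 96.0703 mL = 825.3221 mL.
Addition/subtraction keeps the fewest decimal places: 55.5 → 1 decimal place, 399.2518 → 4 decimal places, 274.5 → 1 decimal place, 96.0703 → 4 decimal places; limit is 1.
Rounded to 1 decimal place: 8.253 × 10^2 mL.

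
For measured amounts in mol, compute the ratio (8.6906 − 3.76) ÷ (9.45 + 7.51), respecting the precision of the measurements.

8.6906 − 3.76 = 4.9306, limited to 2 d.p. → 3 s.f.; 9.45 + 7.51 = 16.96, limited to 2 d.p. → 4 s.f.
Carrying full precision, 4.9306 ÷ 16.96 = 0.290719339623…; keep min(3, 4) = 3 s.f.
Rounded to 3 significant figures: 0.291.

0.291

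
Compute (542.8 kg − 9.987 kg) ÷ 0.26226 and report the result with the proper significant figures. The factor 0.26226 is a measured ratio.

2032 kg

542.8 kg − 9.987 kg = 532.813 kg; the difference is limited to 1 decimal place (4 s.f.).
Carrying full precision, 532.813 ÷ 0.26226 = 2031.62129185… kg; 0.26226 has 5 s.f., so the result keeps min(4, 5) = 4 s.f.
Rounded to 4 significant figures: 2032 kg.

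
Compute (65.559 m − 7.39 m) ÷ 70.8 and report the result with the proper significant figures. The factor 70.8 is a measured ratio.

65.559 m − 7.39 m = 58.169 m; the difference is limited to 2 decimal places (4 s.f.).
Carrying full precision, 58.169 ÷ 70.8 = 0.821596045198… m; 70.8 has 3 s.f., so the result keeps min(4, 3) = 3 s.f.
Rounded to 3 significant figures: 8.22 × 10^-1 m.

8.22 × 10^-1 m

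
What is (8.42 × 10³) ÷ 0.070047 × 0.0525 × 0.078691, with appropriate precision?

497

(8.42 × 10³) ÷ 0.070047 × 0.0525 × 0.078691 = 496.600233415…
Multiplication/division keeps the fewest significant figures: 8.42 × 10³ → 3 s.f., 0.070047 → 5 s.f., 0.0525 → 3 s.f., 0.078691 → 5 s.f.; limit is 3.
Rounded to 3 significant figures: 497.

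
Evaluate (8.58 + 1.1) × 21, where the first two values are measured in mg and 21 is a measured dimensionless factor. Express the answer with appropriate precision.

8.58 mg + 1.1 mg = 9.68 mg; the sum is limited to 1 decimal place (2 s.f.).
Carrying full precision, 9.68 × 21 = 203.28 mg; 21 has 2 s.f., so the result keeps min(2, 2) = 2 s.f.
Rounded to 2 significant figures: 2.0 × 10² mg.

2.0 × 10² mg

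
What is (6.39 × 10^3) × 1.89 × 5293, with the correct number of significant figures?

6.39 × 10^7

(6.39 × 10^3) × 1.89 × 5293 = 63924090.3
Multiplication/division keeps the fewest significant figures: 6.39 × 10^3 → 3 s.f., 1.89 → 3 s.f., 5293 → 4 s.f.; limit is 3.
Rounded to 3 significant figures: 6.39 × 10^7.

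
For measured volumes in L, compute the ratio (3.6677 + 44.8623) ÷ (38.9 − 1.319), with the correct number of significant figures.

1.29

3.6677 + 44.8623 = 48.5300, limited to 4 d.p. → 6 s.f.; 38.9 − 1.319 = 37.581, limited to 1 d.p. → 3 s.f.
Carrying full precision, 48.5300 ÷ 37.581 = 1.29134403023…; keep min(6, 3) = 3 s.f.
Rounded to 3 significant figures: 1.29.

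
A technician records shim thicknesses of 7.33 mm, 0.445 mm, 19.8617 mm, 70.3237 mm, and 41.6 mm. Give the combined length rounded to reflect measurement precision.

139.6 mm

7.33 mm + 0.445 mm + 19.8617 mm + 70.3237 mm + 41.6 mm = 139.5604 mm.
Addition/subtraction keeps the fewest decimal places: 7.33 → 2 decimal places, 0.445 → 3 decimal places, 19.8617 → 4 decimal places, 70.3237 → 4 decimal places, 41.6 → 1 decimal place; limit is 1.
Rounded to 1 decimal place: 139.6 mm.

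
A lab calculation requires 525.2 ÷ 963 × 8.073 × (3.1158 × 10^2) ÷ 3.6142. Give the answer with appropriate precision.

380.

525.2 ÷ 963 × 8.073 × (3.1158 × 10^2) ÷ 3.6142 = 379.569033651…
Multiplication/division keeps the fewest significant figures: 525.2 → 4 s.f., 963 → 3 s.f., 8.073 → 4 s.f., 3.1158 × 10^2 → 5 s.f., 3.6142 → 5 s.f.; limit is 3.
Rounded to 3 significant figures: 380.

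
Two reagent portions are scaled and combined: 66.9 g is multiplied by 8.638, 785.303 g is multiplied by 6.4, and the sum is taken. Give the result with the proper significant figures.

66.9 × 8.638 = 577.8822 → 578 g (3 s.f., last digit at the 10^0 place).
785.303 × 6.4 = 5025.9392 → 5.0 × 10^3 g (2 s.f., last digit at the 10^2 place).
Sum: 5603.8214 g; keep the coarser place, 10^2.
Result: 5.6 × 10^3 g.

5.6 × 10^3 g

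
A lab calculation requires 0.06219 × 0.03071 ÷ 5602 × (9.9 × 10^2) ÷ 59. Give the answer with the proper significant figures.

5.7 × 10^-6

0.06219 × 0.03071 ÷ 5602 × (9.9 × 10^2) ÷ 59 = 0.00000572058511488…
Multiplication/division keeps the fewest significant figures: 0.06219 → 4 s.f., 0.03071 → 4 s.f., 5602 → 4 s.f., 9.9 × 10^2 → 2 s.f., 59 → 2 s.f.; limit is 2.
Rounded to 2 significant figures: 5.7 × 10^-6.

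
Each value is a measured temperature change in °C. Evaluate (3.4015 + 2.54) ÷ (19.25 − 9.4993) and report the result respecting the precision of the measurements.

3.4015 + 2.54 = 5.9415, limited to 2 d.p. → 3 s.f.; 19.25 − 9.4993 = 9.7507, limited to 2 d.p. → 3 s.f.
Carrying full precision, 5.9415 ÷ 9.7507 = 0.609340867835…; keep min(3, 3) = 3 s.f.
Rounded to 3 significant figures: 0.609.

0.609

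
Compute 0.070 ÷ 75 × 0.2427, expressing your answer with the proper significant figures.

0.070 ÷ 75 × 0.2427 = 0.00022652
Multiplication/division keeps the fewest significant figures: 0.070 → 2 s.f., 75 → 2 s.f., 0.2427 → 4 s.f.; limit is 2.
Rounded to 2 significant figures: 2.3 × 10⁻⁴.

2.3 × 10⁻⁴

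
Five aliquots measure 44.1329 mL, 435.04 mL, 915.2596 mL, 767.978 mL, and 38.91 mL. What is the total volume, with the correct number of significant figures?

44.1329 mL + 435.04 mL + 915.2596 mL + 767.978 mL + 38.91 mL = 2201.3205 mL.
Addition/subtraction keeps the fewest decimal places: 44.1329 → 4 decimal places, 435.04 → 2 decimal places, 915.2596 → 4 decimal places, 767.978 → 3 decimal places, 38.91 → 2 decimal places; limit is 2.
Rounded to 2 decimal places: 2201.32 mL.

2201.32 mL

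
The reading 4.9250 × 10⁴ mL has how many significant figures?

5

4.9250 × 10⁴: in scientific notation every digit of the coefficient is significant.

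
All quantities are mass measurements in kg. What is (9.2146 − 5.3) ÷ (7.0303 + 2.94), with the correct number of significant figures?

9.2146 − 5.3 = 3.9146, limited to 1 d.p. → 2 s.f.; 7.0303 + 2.94 = 9.9703, limited to 2 d.p. → 3 s.f.
Carrying full precision, 3.9146 ÷ 9.9703 = 0.392626099516…; keep min(2, 3) = 2 s.f.
Rounded to 2 significant figures: 0.39.

0.39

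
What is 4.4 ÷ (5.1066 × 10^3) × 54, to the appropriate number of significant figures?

0.047

4.4 ÷ (5.1066 × 10^3) × 54 = 0.046528022559…
Multiplication/division keeps the fewest significant figures: 4.4 → 2 s.f., 5.1066 × 10^3 → 5 s.f., 54 → 2 s.f.; limit is 2.
Rounded to 2 significant figures: 0.047.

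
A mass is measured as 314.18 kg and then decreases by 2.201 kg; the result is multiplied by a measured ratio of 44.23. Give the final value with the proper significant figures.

1.380 × 10⁴ kg

314.18 kg − 2.201 kg = 311.979 kg; the difference is limited to 2 decimal places (5 s.f.).
Carrying full precision, 311.979 × 44.23 = 13798.83117 kg; 44.23 has 4 s.f., so the result keeps min(5, 4) = 4 s.f.
Rounded to 4 significant figures: 1.380 × 10⁴ kg.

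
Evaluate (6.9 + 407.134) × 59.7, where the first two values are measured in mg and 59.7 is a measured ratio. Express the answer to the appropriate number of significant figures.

2.47 × 10^4 mg

6.9 mg + 407.134 mg = 414.034 mg; the sum is limited to 1 decimal place (4 s.f.).
Carrying full precision, 414.034 × 59.7 = 24717.8298 mg; 59.7 has 3 s.f., so the result keeps min(4, 3) = 3 s.f.
Rounded to 3 significant figures: 2.47 × 10^4 mg.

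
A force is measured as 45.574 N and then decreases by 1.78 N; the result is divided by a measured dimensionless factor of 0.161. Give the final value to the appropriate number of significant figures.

45.574 N − 1.78 N = 43.794 N; the difference is limited to 2 decimal places (4 s.f.).
Carrying full precision, 43.794 ÷ 0.161 = 272.01242236… N; 0.161 has 3 s.f., so the result keeps min(4, 3) = 3 s.f.
Rounded to 3 significant figures: 2.72 × 10² N.

2.72 × 10² N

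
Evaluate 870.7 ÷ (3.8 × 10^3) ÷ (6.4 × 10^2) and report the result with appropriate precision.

3.6 × 10^-4

870.7 ÷ (3.8 × 10^3) ÷ (6.4 × 10^2) = 0.000358018092105…
Multiplication/division keeps the fewest significant figures: 870.7 → 4 s.f., 3.8 × 10^3 → 2 s.f., 6.4 × 10^2 → 2 s.f.; limit is 2.
Rounded to 2 significant figures: 3.6 × 10^-4.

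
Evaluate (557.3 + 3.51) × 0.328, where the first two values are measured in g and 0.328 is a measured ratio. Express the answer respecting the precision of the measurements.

184 g

557.3 g + 3.51 g = 560.81 g; the sum is limited to 1 decimal place (4 s.f.).
Carrying full precision, 560.81 × 0.328 = 183.94568 g; 0.328 has 3 s.f., so the result keeps min(4, 3) = 3 s.f.
Rounded to 3 significant figures: 184 g.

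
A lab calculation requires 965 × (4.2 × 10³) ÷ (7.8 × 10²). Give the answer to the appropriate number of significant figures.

965 × (4.2 × 10³) ÷ (7.8 × 10²) = 5196.15384615…
Multiplication/division keeps the fewest significant figures: 965 → 3 s.f., 4.2 × 10³ → 2 s.f., 7.8 × 10² → 2 s.f.; limit is 2.
Rounded to 2 significant figures: 5.2 × 10³.

5.2 × 10³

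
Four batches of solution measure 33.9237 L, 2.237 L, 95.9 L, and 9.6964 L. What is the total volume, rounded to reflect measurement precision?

141.8 L

33.9237 L + 2.237 L + 95.9 L + 9.6964 L = 141.7571 L.
Addition/subtraction keeps the fewest decimal places: 33.9237 → 4 decimal places, 2.237 → 3 decimal places, 95.9 → 1 decimal place, 9.6964 → 4 decimal places; limit is 1.
Rounded to 1 decimal place: 141.8 L.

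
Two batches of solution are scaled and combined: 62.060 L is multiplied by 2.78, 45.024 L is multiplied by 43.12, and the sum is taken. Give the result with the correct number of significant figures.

62.060 × 2.78 = 172.5268 → 173 L (3 s.f., last digit at the 10^0 place).
45.024 × 43.12 = 1941.43488 → 1941 L (4 s.f., last digit at the 10^0 place).
Sum: 2113.96168 L; keep the coarser place, 10^0.
Result: 2114 L.

2114 L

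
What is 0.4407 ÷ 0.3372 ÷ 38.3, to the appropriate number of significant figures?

0.0341

0.4407 ÷ 0.3372 ÷ 38.3 = 0.0341237467828…
Multiplication/division keeps the fewest significant figures: 0.4407 → 4 s.f., 0.3372 → 4 s.f., 38.3 → 3 s.f.; limit is 3.
Rounded to 3 significant figures: 0.0341.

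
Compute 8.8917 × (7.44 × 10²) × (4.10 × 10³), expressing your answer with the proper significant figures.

8.8917 × (7.44 × 10²) × (4.10 × 10³) = 27123241.68
Multiplication/division keeps the fewest significant figures: 8.8917 → 5 s.f., 7.44 × 10² → 3 s.f., 4.10 × 10³ → 3 s.f.; limit is 3.
Rounded to 3 significant figures: 2.71 × 10⁷.

2.71 × 10⁷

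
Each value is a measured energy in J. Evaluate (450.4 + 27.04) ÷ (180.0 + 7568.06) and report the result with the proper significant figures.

6.162 × 10^-2

450.4 + 27.04 = 477.44, limited to 1 d.p. → 4 s.f.; 180.0 + 7568.06 = 7748.06, limited to 1 d.p. → 5 s.f.
Carrying full precision, 477.44 ÷ 7748.06 = 0.0616205863145…; keep min(4, 5) = 4 s.f.
Rounded to 4 significant figures: 6.162 × 10^-2.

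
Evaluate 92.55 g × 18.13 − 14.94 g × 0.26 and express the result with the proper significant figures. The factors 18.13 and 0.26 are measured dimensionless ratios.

92.55 × 18.13 = 1677.9315 → 1.678 × 10^3 g (4 s.f., last digit at the 10^0 place).
14.94 × 0.26 = 3.8844 → 3.9 g (2 s.f., last digit at the 10^-1 place).
Difference: 1674.0471 g; keep the coarser place, 10^0.
Result: 1674 g.

1674 g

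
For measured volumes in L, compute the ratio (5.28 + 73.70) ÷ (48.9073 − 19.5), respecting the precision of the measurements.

2.69

5.28 + 73.70 = 78.98, limited to 2 d.p. → 4 s.f.; 48.9073 − 19.5 = 29.4073, limited to 1 d.p. → 3 s.f.
Carrying full precision, 78.98 ÷ 29.4073 = 2.68572769346…; keep min(4, 3) = 3 s.f.
Rounded to 3 significant figures: 2.69.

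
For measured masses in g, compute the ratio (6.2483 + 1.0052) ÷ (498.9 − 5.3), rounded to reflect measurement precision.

6.2483 + 1.0052 = 7.2535, limited to 4 d.p. → 5 s.f.; 498.9 − 5.3 = 493.6, limited to 1 d.p. → 4 s.f.
Carrying full precision, 7.2535 ÷ 493.6 = 0.0146950972447…; keep min(5, 4) = 4 s.f.
Rounded to 4 significant figures: 0.01470.

0.01470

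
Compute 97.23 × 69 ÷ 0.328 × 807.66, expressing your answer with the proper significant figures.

97.23 × 69 ÷ 0.328 × 807.66 = 16519774.2201…
Multiplication/division keeps the fewest significant figures: 97.23 → 4 s.f., 69 → 2 s.f., 0.328 → 3 s.f., 807.66 → 5 s.f.; limit is 2.
Rounded to 2 significant figures: 1.7 × 10^7.

1.7 × 10^7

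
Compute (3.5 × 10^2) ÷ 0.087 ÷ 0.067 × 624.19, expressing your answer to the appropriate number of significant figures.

3.7 × 10^7

(3.5 × 10^2) ÷ 0.087 ÷ 0.067 × 624.19 = 37479241.7224…
Multiplication/division keeps the fewest significant figures: 3.5 × 10^2 → 2 s.f., 0.087 → 2 s.f., 0.067 → 2 s.f., 624.19 → 5 s.f.; limit is 2.
Rounded to 2 significant figures: 3.7 × 10^7.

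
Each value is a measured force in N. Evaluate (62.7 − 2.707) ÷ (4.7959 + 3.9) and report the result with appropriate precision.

6.9

62.7 − 2.707 = 59.993, limited to 1 d.p. → 3 s.f.; 4.7959 + 3.9 = 8.6959, limited to 1 d.p. → 2 s.f.
Carrying full precision, 59.993 ÷ 8.6959 = 6.89899837855…; keep min(3, 2) = 2 s.f.
Rounded to 2 significant figures: 6.9.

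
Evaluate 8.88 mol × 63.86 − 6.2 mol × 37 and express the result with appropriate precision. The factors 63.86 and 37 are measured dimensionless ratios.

8.88 × 63.86 = 567.0768 → 567 mol (3 s.f., last digit at the 10^0 place).
6.2 × 37 = 229.4 → 2.3 × 10^2 mol (2 s.f., last digit at the 10^1 place).
Difference: 337.6768 mol; keep the coarser place, 10^1.
Result: 3.4 × 10^2 mol.

3.4 × 10^2 mol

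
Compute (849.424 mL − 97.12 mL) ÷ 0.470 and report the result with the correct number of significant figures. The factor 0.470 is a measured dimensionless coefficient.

1.60 × 10³ mL

849.424 mL − 97.12 mL = 752.304 mL; the difference is limited to 2 decimal places (5 s.f.).
Carrying full precision, 752.304 ÷ 0.470 = 1600.64680851… mL; 0.470 has 3 s.f., so the result keeps min(5, 3) = 3 s.f.
Rounded to 3 significant figures: 1.60 × 10³ mL.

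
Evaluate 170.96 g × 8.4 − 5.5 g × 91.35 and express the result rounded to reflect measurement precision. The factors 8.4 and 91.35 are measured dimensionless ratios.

9 × 10² g

170.96 × 8.4 = 1436.064 → 1.4 × 10³ g (2 s.f., last digit at the 10^2 place).
5.5 × 91.35 = 502.425 → 5.0 × 10² g (2 s.f., last digit at the 10^1 place).
Difference: 933.639 g; keep the coarser place, 10^2.
Result: 9 × 10² g.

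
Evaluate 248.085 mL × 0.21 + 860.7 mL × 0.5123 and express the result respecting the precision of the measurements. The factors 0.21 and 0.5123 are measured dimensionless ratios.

248.085 × 0.21 = 52.09785 → 52 mL (2 s.f., last digit at the 10^0 place).
860.7 × 0.5123 = 440.93661 → 440.9 mL (4 s.f., last digit at the 10^-1 place).
Sum: 493.03446 mL; keep the coarser place, 10^0.
Result: 493 mL.

493 mL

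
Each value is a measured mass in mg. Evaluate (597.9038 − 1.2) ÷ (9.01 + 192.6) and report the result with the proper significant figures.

2.960

597.9038 − 1.2 = 596.7038, limited to 1 d.p. → 4 s.f.; 9.01 + 192.6 = 201.61, limited to 1 d.p. → 4 s.f.
Carrying full precision, 596.7038 ÷ 201.61 = 2.95969346759…; keep min(4, 4) = 4 s.f.
Rounded to 4 significant figures: 2.960.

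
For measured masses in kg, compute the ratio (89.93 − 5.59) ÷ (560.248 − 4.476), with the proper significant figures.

89.93 − 5.59 = 84.34, limited to 2 d.p. → 4 s.f.; 560.248 − 4.476 = 555.772, limited to 3 d.p. → 6 s.f.
Carrying full precision, 84.34 ÷ 555.772 = 0.151752877079…; keep min(4, 6) = 4 s.f.
Rounded to 4 significant figures: 0.1518.

0.1518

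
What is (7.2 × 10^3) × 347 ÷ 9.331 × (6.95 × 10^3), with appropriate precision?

(7.2 × 10^3) × 347 ÷ 9.331 × (6.95 × 10^3) = 1.86088093452 × 10^9…
Multiplication/division keeps the fewest significant figures: 7.2 × 10^3 → 2 s.f., 347 → 3 s.f., 9.331 → 4 s.f., 6.95 × 10^3 → 3 s.f.; limit is 2.
Rounded to 2 significant figures: 1.9 × 10^9.

1.9 × 10^9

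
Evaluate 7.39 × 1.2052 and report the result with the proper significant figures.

8.91

7.39 × 1.2052 = 8.906428
Multiplication/division keeps the fewest significant figures: 7.39 → 3 s.f., 1.2052 → 5 s.f.; limit is 3.
Rounded to 3 significant figures: 8.91.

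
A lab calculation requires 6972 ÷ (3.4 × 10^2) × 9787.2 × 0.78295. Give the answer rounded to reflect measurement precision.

1.6 × 10^5

6972 ÷ (3.4 × 10^2) × 9787.2 × 0.78295 = 157134.284733…
Multiplication/division keeps the fewest significant figures: 6972 → 4 s.f., 3.4 × 10^2 → 2 s.f., 9787.2 → 5 s.f., 0.78295 → 5 s.f.; limit is 2.
Rounded to 2 significant figures: 1.6 × 10^5.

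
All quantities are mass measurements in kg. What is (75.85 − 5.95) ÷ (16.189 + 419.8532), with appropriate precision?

75.85 − 5.95 = 69.90, limited to 2 d.p. → 4 s.f.; 16.189 + 419.8532 = 436.0422, limited to 3 d.p. → 6 s.f.
Carrying full precision, 69.90 ÷ 436.0422 = 0.160305585102…; keep min(4, 6) = 4 s.f.
Rounded to 4 significant figures: 0.1603.

0.1603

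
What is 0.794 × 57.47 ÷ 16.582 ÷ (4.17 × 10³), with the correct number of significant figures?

6.60 × 10⁻⁴

0.794 × 57.47 ÷ 16.582 ÷ (4.17 × 10³) = 0.000659916114871…
Multiplication/division keeps the fewest significant figures: 0.794 → 3 s.f., 57.47 → 4 s.f., 16.582 → 5 s.f., 4.17 × 10³ → 3 s.f.; limit is 3.
Rounded to 3 significant figures: 6.60 × 10⁻⁴.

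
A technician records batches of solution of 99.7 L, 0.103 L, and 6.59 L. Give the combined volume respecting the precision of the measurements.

99.7 L + 0.103 L + 6.59 L = 106.393 L.
Addition/subtraction keeps the fewest decimal places: 99.7 → 1 decimal place, 0.103 → 3 decimal places, 6.59 → 2 decimal places; limit is 1.
Rounded to 1 decimal place: 106.4 L.

106.4 L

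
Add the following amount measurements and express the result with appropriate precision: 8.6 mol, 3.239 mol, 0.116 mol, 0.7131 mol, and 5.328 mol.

8.6 mol + 3.239 mol + 0.116 mol + 0.7131 mol + 5.328 mol = 17.9961 mol.
Addition/subtraction keeps the fewest decimal places: 8.6 → 1 decimal place, 3.239 → 3 decimal places, 0.116 → 3 decimal places, 0.7131 → 4 decimal places, 5.328 → 3 decimal places; limit is 1.
Rounded to 1 decimal place: 18.0 mol.

18.0 mol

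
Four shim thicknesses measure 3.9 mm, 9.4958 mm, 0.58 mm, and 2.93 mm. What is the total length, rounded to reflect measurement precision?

16.9 mm

3.9 mm + 9.4958 mm + 0.58 mm + 2.93 mm = 16.9058 mm.
Addition/subtraction keeps the fewest decimal places: 3.9 → 1 decimal place, 9.4958 → 4 decimal places, 0.58 → 2 decimal places, 2.93 → 2 decimal places; limit is 1.
Rounded to 1 decimal place: 16.9 mm.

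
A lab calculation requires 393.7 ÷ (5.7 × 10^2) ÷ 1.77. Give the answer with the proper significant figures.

0.39

393.7 ÷ (5.7 × 10^2) ÷ 1.77 = 0.390226979879…
Multiplication/division keeps the fewest significant figures: 393.7 → 4 s.f., 5.7 × 10^2 → 2 s.f., 1.77 → 3 s.f.; limit is 2.
Rounded to 2 significant figures: 0.39.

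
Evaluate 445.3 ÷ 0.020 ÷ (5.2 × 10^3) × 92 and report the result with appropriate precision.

3.9 × 10^2

445.3 ÷ 0.020 ÷ (5.2 × 10^3) × 92 = 393.919230769…
Multiplication/division keeps the fewest significant figures: 445.3 → 4 s.f., 0.020 → 2 s.f., 5.2 × 10^3 → 2 s.f., 92 → 2 s.f.; limit is 2.
Rounded to 2 significant figures: 3.9 × 10^2.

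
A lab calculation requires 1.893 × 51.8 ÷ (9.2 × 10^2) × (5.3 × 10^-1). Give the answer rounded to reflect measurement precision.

1.893 × 51.8 ÷ (9.2 × 10^2) × (5.3 × 10^-1) = 0.0564895891304…
Multiplication/division keeps the fewest significant figures: 1.893 → 4 s.f., 51.8 → 3 s.f., 9.2 × 10^2 → 2 s.f., 5.3 × 10^-1 → 2 s.f.; limit is 2.
Rounded to 2 significant figures: 0.056.

0.056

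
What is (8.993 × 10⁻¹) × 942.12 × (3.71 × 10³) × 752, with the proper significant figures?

2.36 × 10⁹

(8.993 × 10⁻¹) × 942.12 × (3.71 × 10³) × 752 = 2.36375557976 × 10^9…
Multiplication/division keeps the fewest significant figures: 8.993 × 10⁻¹ → 4 s.f., 942.12 → 5 s.f., 3.71 × 10³ → 3 s.f., 752 → 3 s.f.; limit is 3.
Rounded to 3 significant figures: 2.36 × 10⁹.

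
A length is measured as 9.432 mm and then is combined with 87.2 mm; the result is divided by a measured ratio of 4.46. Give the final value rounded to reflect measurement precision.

21.7 mm

9.432 mm + 87.2 mm = 96.632 mm; the sum is limited to 1 decimal place (3 s.f.).
Carrying full precision, 96.632 ÷ 4.46 = 21.666367713… mm; 4.46 has 3 s.f., so the result keeps min(3, 3) = 3 s.f.
Rounded to 3 significant figures: 21.7 mm.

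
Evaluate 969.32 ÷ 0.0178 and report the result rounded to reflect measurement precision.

969.32 ÷ 0.0178 = 54456.1797753…
Multiplication/division keeps the fewest significant figures: 969.32 → 5 s.f., 0.0178 → 3 s.f.; limit is 3.
Rounded to 3 significant figures: 5.45 × 10^4.

5.45 × 10^4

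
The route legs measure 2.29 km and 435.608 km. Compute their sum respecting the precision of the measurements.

2.29 km + 435.608 km = 437.898 km.
Addition/subtraction keeps the fewest decimal places: 2.29 → 2 decimal places, 435.608 → 3 decimal places; limit is 2.
Rounded to 2 decimal places: 437.90 km.

437.90 km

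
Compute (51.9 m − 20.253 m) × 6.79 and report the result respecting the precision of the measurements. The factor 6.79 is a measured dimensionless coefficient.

51.9 m − 20.253 m = 31.647 m; the difference is limited to 1 decimal place (3 s.f.).
Carrying full precision, 31.647 × 6.79 = 214.88313 m; 6.79 has 3 s.f., so the result keeps min(3, 3) = 3 s.f.
Rounded to 3 significant figures: 215 m.

215 m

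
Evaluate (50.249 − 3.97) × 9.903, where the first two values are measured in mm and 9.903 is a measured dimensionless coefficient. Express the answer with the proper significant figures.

50.249 mm − 3.97 mm = 46.279 mm; the difference is limited to 2 decimal places (4 s.f.).
Carrying full precision, 46.279 × 9.903 = 458.300937 mm; 9.903 has 4 s.f., so the result keeps min(4, 4) = 4 s.f.
Rounded to 4 significant figures: 458.3 mm.

458.3 mm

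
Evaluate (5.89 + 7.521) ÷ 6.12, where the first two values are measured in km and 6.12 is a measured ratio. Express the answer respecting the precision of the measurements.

2.19 km

5.89 km + 7.521 km = 13.411 km; the sum is limited to 2 decimal places (4 s.f.).
Carrying full precision, 13.411 ÷ 6.12 = 2.19133986928… km; 6.12 has 3 s.f., so the result keeps min(4, 3) = 3 s.f.
Rounded to 3 significant figures: 2.19 km.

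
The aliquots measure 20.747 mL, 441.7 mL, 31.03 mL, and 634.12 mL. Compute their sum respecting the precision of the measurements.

1127.6 mL

20.747 mL + 441.7 mL + 31.03 mL + 634.12 mL = 1127.597 mL.
Addition/subtraction keeps the fewest decimal places: 20.747 → 3 decimal places, 441.7 → 1 decimal place, 31.03 → 2 decimal places, 634.12 → 2 decimal places; limit is 1.
Rounded to 1 decimal place: 1127.6 mL.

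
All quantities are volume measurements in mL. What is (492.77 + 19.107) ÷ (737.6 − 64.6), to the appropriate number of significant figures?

492.77 + 19.107 = 511.877, limited to 2 d.p. → 5 s.f.; 737.6 − 64.6 = 673.0, limited to 1 d.p. → 4 s.f.
Carrying full precision, 511.877 ÷ 673.0 = 0.760589895988…; keep min(5, 4) = 4 s.f.
Rounded to 4 significant figures: 0.7606.

0.7606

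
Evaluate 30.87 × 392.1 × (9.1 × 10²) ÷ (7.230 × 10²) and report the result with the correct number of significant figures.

30.87 × 392.1 × (9.1 × 10²) ÷ (7.230 × 10²) = 15234.7933195…
Multiplication/division keeps the fewest significant figures: 30.87 → 4 s.f., 392.1 → 4 s.f., 9.1 × 10² → 2 s.f., 7.230 × 10² → 4 s.f.; limit is 2.
Rounded to 2 significant figures: 1.5 × 10⁴.

1.5 × 10⁴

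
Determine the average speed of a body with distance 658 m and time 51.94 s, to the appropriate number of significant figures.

12.7 m/s

average speed = 658 m ÷ 51.94 s = 12.6684636119… m/s.
658 has 3 significant figures; 51.94 has 4.
Division/multiplication keeps the fewest: 3 significant figures.
Rounded: 12.7 m/s.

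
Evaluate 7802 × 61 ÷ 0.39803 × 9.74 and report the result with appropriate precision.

1.2 × 10⁷

7802 × 61 ÷ 0.39803 × 9.74 = 11646057.5334…
Multiplication/division keeps the fewest significant figures: 7802 → 4 s.f., 61 → 2 s.f., 0.39803 → 5 s.f., 9.74 → 3 s.f.; limit is 2.
Rounded to 2 significant figures: 1.2 × 10⁷.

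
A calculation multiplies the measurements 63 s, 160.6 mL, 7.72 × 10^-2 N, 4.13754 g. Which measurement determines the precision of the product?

63 s → 2 s.f.; 160.6 mL → 4 s.f.; 7.72 × 10^-2 N → 3 s.f.; 4.13754 g → 6 s.f.
The fewest is 2 significant figures, from 63 s.

63 s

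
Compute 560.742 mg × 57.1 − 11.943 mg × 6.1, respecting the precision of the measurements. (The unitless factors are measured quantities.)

560.742 × 57.1 = 32018.3682 → 3.20 × 10^4 mg (3 s.f., last digit at the 10^2 place).
11.943 × 6.1 = 72.8523 → 73 mg (2 s.f., last digit at the 10^0 place).
Difference: 31945.5159 mg; keep the coarser place, 10^2.
Result: 3.19 × 10^4 mg.

3.19 × 10^4 mg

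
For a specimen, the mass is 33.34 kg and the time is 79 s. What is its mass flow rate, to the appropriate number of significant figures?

0.42 kg/s

mass flow rate = 33.34 kg ÷ 79 s = 0.422025316456… kg/s.
33.34 has 4 significant figures; 79 has 2.
Division/multiplication keeps the fewest: 2 significant figures.
Rounded: 0.42 kg/s.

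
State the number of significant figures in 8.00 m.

3

8.00: trailing zeros after a decimal point are significant.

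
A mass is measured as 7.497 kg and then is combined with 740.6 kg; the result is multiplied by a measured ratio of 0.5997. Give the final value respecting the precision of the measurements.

7.497 kg + 740.6 kg = 748.097 kg; the sum is limited to 1 decimal place (4 s.f.).
Carrying full precision, 748.097 × 0.5997 = 448.6337709 kg; 0.5997 has 4 s.f., so the result keeps min(4, 4) = 4 s.f.
Rounded to 4 significant figures: 448.6 kg.

448.6 kg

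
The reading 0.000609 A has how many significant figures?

3

0.000609: leading zeros are not significant; zeros between nonzero digits are significant.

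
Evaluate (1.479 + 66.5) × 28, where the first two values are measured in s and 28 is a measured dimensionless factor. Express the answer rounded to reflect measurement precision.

1.9 × 10³ s

1.479 s + 66.5 s = 67.979 s; the sum is limited to 1 decimal place (3 s.f.).
Carrying full precision, 67.979 × 28 = 1903.412 s; 28 has 2 s.f., so the result keeps min(3, 2) = 2 s.f.
Rounded to 2 significant figures: 1.9 × 10³ s.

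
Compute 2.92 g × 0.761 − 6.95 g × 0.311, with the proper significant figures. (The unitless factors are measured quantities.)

2.92 × 0.761 = 2.22212 → 2.22 g (3 s.f., last digit at the 10^-2 place).
6.95 × 0.311 = 2.16145 → 2.16 g (3 s.f., last digit at the 10^-2 place).
Difference: 0.06067 g; keep the coarser place, 10^-2.
Result: 0.06 g.

0.06 g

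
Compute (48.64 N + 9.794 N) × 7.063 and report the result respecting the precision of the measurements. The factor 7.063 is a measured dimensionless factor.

412.7 N

48.64 N + 9.794 N = 58.434 N; the sum is limited to 2 decimal places (4 s.f.).
Carrying full precision, 58.434 × 7.063 = 412.719342 N; 7.063 has 4 s.f., so the result keeps min(4, 4) = 4 s.f.
Rounded to 4 significant figures: 412.7 N.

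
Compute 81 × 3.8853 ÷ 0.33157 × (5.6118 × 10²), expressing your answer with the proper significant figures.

5.3 × 10⁵

81 × 3.8853 ÷ 0.33157 × (5.6118 × 10²) = 532643.378394…
Multiplication/division keeps the fewest significant figures: 81 → 2 s.f., 3.8853 → 5 s.f., 0.33157 → 5 s.f., 5.6118 × 10² → 5 s.f.; limit is 2.
Rounded to 2 significant figures: 5.3 × 10⁵.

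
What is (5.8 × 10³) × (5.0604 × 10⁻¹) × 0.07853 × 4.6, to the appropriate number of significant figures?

(5.8 × 10³) × (5.0604 × 10⁻¹) × 0.07853 × 4.6 = 1060.24508962…
Multiplication/division keeps the fewest significant figures: 5.8 × 10³ → 2 s.f., 5.0604 × 10⁻¹ → 5 s.f., 0.07853 → 4 s.f., 4.6 → 2 s.f.; limit is 2.
Rounded to 2 significant figures: 1.1 × 10³.

1.1 × 10³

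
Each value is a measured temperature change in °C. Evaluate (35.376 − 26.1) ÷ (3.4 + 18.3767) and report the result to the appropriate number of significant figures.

35.376 − 26.1 = 9.276, limited to 1 d.p. → 2 s.f.; 3.4 + 18.3767 = 21.7767, limited to 1 d.p. → 3 s.f.
Carrying full precision, 9.276 ÷ 21.7767 = 0.425959856177…; keep min(2, 3) = 2 s.f.
Rounded to 2 significant figures: 0.43.

0.43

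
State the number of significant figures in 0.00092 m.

2

0.00092: leading zeros are not significant.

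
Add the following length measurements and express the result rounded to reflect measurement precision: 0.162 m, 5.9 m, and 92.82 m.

0.162 m + 5.9 m + 92.82 m = 98.882 m.
Addition/subtraction keeps the fewest decimal places: 0.162 → 3 decimal places, 5.9 → 1 decimal place, 92.82 → 2 decimal places; limit is 1.
Rounded to 1 decimal place: 98.9 m.

98.9 m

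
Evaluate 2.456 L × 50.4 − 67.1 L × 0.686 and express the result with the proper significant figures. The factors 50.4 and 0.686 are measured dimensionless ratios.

78 L

2.456 × 50.4 = 123.7824 → 124 L (3 s.f., last digit at the 10^0 place).
67.1 × 0.686 = 46.0306 → 46.0 L (3 s.f., last digit at the 10^-1 place).
Difference: 77.7518 L; keep the coarser place, 10^0.
Result: 78 L.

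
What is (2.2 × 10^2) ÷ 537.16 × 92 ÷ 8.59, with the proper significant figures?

(2.2 × 10^2) ÷ 537.16 × 92 ÷ 8.59 = 4.38645500837…
Multiplication/division keeps the fewest significant figures: 2.2 × 10^2 → 2 s.f., 537.16 → 5 s.f., 92 → 2 s.f., 8.59 → 3 s.f.; limit is 2.
Rounded to 2 significant figures: 4.4.

4.4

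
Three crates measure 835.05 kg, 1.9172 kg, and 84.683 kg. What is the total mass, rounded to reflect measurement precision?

835.05 kg + 1.9172 kg + 84.683 kg = 921.6502 kg.
Addition/subtraction keeps the fewest decimal places: 835.05 → 2 decimal places, 1.9172 → 4 decimal places, 84.683 → 3 decimal places; limit is 2.
Rounded to 2 decimal places: 921.65 kg.

921.65 kg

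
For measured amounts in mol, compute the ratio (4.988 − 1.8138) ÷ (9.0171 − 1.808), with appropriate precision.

0.4403

4.988 − 1.8138 = 3.1742, limited to 3 d.p. → 4 s.f.; 9.0171 − 1.808 = 7.2091, limited to 3 d.p. → 4 s.f.
Carrying full precision, 3.1742 ÷ 7.2091 = 0.440304615…; keep min(4, 4) = 4 s.f.
Rounded to 4 significant figures: 0.4403.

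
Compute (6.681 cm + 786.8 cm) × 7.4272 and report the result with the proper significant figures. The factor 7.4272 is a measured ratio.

6.681 cm + 786.8 cm = 793.481 cm; the sum is limited to 1 decimal place (4 s.f.).
Carrying full precision, 793.481 × 7.4272 = 5893.3420832 cm; 7.4272 has 5 s.f., so the result keeps min(4, 5) = 4 s.f.
Rounded to 4 significant figures: 5893 cm.

5893 cm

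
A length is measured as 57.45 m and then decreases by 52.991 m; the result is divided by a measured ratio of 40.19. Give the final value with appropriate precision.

57.45 m − 52.991 m = 4.459 m; the difference is limited to 2 decimal places (3 s.f.).
Carrying full precision, 4.459 ÷ 40.19 = 0.110947997014… m; 40.19 has 4 s.f., so the result keeps min(3, 4) = 3 s.f.
Rounded to 3 significant figures: 1.11 × 10⁻¹ m.

1.11 × 10⁻¹ m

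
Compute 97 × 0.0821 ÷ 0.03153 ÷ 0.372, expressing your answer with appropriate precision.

97 × 0.0821 ÷ 0.03153 ÷ 0.372 = 678.965927654…
Multiplication/division keeps the fewest significant figures: 97 → 2 s.f., 0.0821 → 3 s.f., 0.03153 → 4 s.f., 0.372 → 3 s.f.; limit is 2.
Rounded to 2 significant figures: 6.8 × 10^2.

6.8 × 10^2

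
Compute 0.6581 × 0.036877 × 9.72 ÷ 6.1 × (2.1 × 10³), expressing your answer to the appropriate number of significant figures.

0.6581 × 0.036877 × 9.72 ÷ 6.1 × (2.1 × 10³) = 81.2088197581…
Multiplication/division keeps the fewest significant figures: 0.6581 → 4 s.f., 0.036877 → 5 s.f., 9.72 → 3 s.f., 6.1 → 2 s.f., 2.1 × 10³ → 2 s.f.; limit is 2.
Rounded to 2 significant figures: 81.

81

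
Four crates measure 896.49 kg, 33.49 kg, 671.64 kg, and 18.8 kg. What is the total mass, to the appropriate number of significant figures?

896.49 kg + 33.49 kg + 671.64 kg + 18.8 kg = 1620.42 kg.
Addition/subtraction keeps the fewest decimal places: 896.49 → 2 decimal places, 33.49 → 2 decimal places, 671.64 → 2 decimal places, 18.8 → 1 decimal place; limit is 1.
Rounded to 1 decimal place: 1620.4 kg.

1620.4 kg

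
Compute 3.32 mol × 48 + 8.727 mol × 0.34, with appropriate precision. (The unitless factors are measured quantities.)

3.32 × 48 = 159.36 → 1.6 × 10^2 mol (2 s.f., last digit at the 10^1 place).
8.727 × 0.34 = 2.96718 → 3.0 mol (2 s.f., last digit at the 10^-1 place).
Sum: 162.32718 mol; keep the coarser place, 10^1.
Result: 1.6 × 10^2 mol.

1.6 × 10^2 mol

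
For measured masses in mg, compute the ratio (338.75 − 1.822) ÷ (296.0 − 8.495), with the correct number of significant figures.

1.172

338.75 − 1.822 = 336.928, limited to 2 d.p. → 5 s.f.; 296.0 − 8.495 = 287.505, limited to 1 d.p. → 4 s.f.
Carrying full precision, 336.928 ÷ 287.505 = 1.17190309734…; keep min(5, 4) = 4 s.f.
Rounded to 4 significant figures: 1.172.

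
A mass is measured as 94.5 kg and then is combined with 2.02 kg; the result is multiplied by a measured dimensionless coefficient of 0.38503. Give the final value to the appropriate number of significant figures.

94.5 kg + 2.02 kg = 96.52 kg; the sum is limited to 1 decimal place (3 s.f.).
Carrying full precision, 96.52 × 0.38503 = 37.1630956 kg; 0.38503 has 5 s.f., so the result keeps min(3, 5) = 3 s.f.
Rounded to 3 significant figures: 37.2 kg.

37.2 kg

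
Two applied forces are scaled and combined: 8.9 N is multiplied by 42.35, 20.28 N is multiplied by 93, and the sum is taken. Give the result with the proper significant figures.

8.9 × 42.35 = 376.915 → 3.8 × 10² N (2 s.f., last digit at the 10^1 place).
20.28 × 93 = 1886.04 → 1.9 × 10³ N (2 s.f., last digit at the 10^2 place).
Sum: 2262.955 N; keep the coarser place, 10^2.
Result: 2.3 × 10³ N.

2.3 × 10³ N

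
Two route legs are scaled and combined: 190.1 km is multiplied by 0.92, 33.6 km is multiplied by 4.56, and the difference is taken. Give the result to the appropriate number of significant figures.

2 × 10¹ km

190.1 × 0.92 = 174.892 → 1.7 × 10² km (2 s.f., last digit at the 10^1 place).
33.6 × 4.56 = 153.216 → 1.53 × 10² km (3 s.f., last digit at the 10^0 place).
Difference: 21.676 km; keep the coarser place, 10^1.
Result: 2 × 10¹ km.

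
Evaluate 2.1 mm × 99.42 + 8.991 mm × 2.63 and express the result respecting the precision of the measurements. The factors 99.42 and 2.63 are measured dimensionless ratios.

2.3 × 10^2 mm

2.1 × 99.42 = 208.782 → 2.1 × 10^2 mm (2 s.f., last digit at the 10^1 place).
8.991 × 2.63 = 23.64633 → 23.6 mm (3 s.f., last digit at the 10^-1 place).
Sum: 232.42833 mm; keep the coarser place, 10^1.
Result: 2.3 × 10^2 mm.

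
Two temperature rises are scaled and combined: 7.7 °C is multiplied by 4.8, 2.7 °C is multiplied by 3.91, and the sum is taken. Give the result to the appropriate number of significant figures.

7.7 × 4.8 = 36.96 → 37 °C (2 s.f., last digit at the 10^0 place).
2.7 × 3.91 = 10.557 → 11 °C (2 s.f., last digit at the 10^0 place).
Sum: 47.517 °C; keep the coarser place, 10^0.
Result: 48 °C.

48 °C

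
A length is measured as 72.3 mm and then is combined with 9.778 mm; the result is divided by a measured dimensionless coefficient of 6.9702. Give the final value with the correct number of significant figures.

72.3 mm + 9.778 mm = 82.078 mm; the sum is limited to 1 decimal place (3 s.f.).
Carrying full precision, 82.078 ÷ 6.9702 = 11.7755588075… mm; 6.9702 has 5 s.f., so the result keeps min(3, 5) = 3 s.f.
Rounded to 3 significant figures: 11.8 mm.

11.8 mm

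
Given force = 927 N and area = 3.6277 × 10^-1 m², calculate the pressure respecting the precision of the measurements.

pressure = 927 N ÷ 3.6277 × 10^-1 m² = 2555.33809301… Pa.
927 has 3 significant figures; 3.6277 × 10^-1 has 5.
Division/multiplication keeps the fewest: 3 significant figures.
Rounded: 2.56 × 10^3 Pa.

2.56 × 10^3 Pa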